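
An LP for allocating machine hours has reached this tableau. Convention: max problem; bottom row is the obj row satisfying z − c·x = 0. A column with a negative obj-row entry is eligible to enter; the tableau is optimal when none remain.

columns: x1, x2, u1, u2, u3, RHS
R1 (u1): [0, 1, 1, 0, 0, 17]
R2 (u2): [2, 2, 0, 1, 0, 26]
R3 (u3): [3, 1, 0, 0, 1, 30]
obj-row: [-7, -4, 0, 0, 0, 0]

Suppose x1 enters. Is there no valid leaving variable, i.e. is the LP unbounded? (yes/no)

Column x1 has positive entries in row(s) 2, 3, so the ratio test bounds it — not unbounded.

no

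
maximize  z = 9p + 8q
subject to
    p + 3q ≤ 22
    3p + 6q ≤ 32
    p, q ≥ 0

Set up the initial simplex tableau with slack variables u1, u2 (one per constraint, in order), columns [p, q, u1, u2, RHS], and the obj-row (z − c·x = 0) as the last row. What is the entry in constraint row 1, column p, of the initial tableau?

Constraint 1 has coefficient 1 on p.

1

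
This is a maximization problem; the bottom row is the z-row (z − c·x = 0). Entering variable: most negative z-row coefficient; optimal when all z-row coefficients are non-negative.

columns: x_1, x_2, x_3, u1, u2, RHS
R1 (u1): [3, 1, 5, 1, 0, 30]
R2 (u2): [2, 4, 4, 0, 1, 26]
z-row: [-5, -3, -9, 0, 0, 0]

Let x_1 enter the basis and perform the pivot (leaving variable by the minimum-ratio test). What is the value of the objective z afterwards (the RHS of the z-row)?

Ratio test on column x_1 — row 1: 30/3 = 10; row 2: 26/2 = 13. Minimum is 10 at row 1 (u1 leaves); pivot element 3.
Pivot on row 1; the z-row RHS becomes 0 − (-5)·10 = 50.

50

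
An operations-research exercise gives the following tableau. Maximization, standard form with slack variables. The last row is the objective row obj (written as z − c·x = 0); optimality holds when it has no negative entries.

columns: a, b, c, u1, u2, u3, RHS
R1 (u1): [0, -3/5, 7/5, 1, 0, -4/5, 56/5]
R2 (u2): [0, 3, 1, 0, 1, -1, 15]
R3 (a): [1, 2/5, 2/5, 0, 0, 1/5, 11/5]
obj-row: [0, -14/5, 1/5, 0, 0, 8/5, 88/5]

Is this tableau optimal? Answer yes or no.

The obj-row has a negative entry -14/5 in column b, so it is not optimal.

no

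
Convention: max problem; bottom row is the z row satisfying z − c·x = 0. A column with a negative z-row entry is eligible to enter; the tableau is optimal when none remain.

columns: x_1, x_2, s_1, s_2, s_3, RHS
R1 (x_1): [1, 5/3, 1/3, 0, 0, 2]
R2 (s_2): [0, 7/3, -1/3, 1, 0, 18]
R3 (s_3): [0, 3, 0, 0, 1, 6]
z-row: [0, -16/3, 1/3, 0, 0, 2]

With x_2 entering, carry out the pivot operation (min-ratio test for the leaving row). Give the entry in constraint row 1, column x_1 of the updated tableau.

Ratio test on column x_2 — row 1: 2/(5/3) = 6/5; row 2: 18/(7/3) = 54/7; row 3: 6/3 = 2. Minimum is 6/5 at row 1 (x_1 leaves); pivot element 5/3.
Divide row 1 by 5/3; eliminate column x_2 from the other rows.
In the new row 1, the x_1 entry is the old entry divided by the pivot: 1/(5/3) = 3/5.

3/5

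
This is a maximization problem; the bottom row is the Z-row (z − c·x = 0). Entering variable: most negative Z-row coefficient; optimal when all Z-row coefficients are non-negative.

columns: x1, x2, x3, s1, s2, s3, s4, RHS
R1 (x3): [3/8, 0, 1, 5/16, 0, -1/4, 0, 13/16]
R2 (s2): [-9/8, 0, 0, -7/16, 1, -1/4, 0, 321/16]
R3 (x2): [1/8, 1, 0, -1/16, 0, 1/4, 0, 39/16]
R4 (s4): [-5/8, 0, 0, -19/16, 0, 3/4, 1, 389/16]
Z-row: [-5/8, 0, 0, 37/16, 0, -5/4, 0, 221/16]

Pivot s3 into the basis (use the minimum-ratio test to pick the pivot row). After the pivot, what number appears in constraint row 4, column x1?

Ratio test on column s3 — row 1: entry -1/4 ≤ 0; row 2: entry -1/4 ≤ 0; row 3: (39/16)/(1/4) = 39/4; row 4: (389/16)/(3/4) = 389/12. Minimum is 39/4 at row 3 (x2 leaves); pivot element 1/4.
Divide row 3 by 1/4; eliminate column s3 from the other rows.
Row 4 update in column x1: -5/8 − (3/4)·(1/2) = -1.

-1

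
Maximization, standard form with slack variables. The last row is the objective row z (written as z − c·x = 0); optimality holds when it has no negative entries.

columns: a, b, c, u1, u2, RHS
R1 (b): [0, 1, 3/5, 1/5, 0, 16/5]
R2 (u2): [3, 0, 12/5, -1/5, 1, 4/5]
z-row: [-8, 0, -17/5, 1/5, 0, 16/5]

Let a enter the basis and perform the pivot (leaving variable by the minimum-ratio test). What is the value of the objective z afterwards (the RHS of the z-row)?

16/3

Ratio test on column a — row 1: entry 0 ≤ 0; row 2: (4/5)/3 = 4/15. Minimum is 4/15 at row 2 (u2 leaves); pivot element 3.
Pivot on row 2; the z-row RHS becomes 16/5 − (-8)·(4/15) = 16/3.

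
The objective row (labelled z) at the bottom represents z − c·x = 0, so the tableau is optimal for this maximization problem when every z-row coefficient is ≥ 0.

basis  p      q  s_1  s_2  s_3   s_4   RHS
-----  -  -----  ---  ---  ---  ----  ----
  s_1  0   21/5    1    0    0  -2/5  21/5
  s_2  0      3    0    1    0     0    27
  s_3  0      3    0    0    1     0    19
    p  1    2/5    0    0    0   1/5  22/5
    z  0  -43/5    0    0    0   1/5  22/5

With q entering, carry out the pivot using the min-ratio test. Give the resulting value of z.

Ratio test on column q — row 1: (21/5)/(21/5) = 1; row 2: 27/3 = 9; row 3: 19/3 = 19/3; row 4: (22/5)/(2/5) = 11. Minimum is 1 at row 1 (s_1 leaves); pivot element 21/5.
Pivot on row 1; the z-row RHS becomes 22/5 − (-43/5)·1 = 13.

13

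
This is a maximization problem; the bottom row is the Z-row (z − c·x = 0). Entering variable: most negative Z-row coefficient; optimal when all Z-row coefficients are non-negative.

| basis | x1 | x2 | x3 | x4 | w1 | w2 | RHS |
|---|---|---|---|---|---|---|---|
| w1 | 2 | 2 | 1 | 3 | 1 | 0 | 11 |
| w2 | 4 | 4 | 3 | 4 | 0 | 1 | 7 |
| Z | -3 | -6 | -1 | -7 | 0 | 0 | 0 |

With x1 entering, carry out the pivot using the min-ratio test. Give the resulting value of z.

Ratio test on column x1 — row 1: 11/2 = 11/2; row 2: 7/4 = 7/4. Minimum is 7/4 at row 2 (w2 leaves); pivot element 4.
Pivot on row 2; the Z-row RHS becomes 0 − (-3)·(7/4) = 21/4.

21/4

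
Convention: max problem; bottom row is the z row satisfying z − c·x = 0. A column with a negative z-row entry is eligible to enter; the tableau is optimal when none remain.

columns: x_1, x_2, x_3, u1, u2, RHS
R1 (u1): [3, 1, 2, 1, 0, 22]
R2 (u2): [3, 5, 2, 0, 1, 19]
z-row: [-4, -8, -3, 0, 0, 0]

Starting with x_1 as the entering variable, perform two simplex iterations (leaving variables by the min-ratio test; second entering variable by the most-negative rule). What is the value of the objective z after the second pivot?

152/5

Ratio test on column x_1 — row 1: 22/3 = 22/3; row 2: 19/3 = 19/3. Minimum is 19/3 at row 2 (u2 leaves); pivot element 3.
Pivot on row 2; the z-row RHS becomes 0 − (-4)·(19/3) = 76/3.
Next entering variable (most negative z-row entry -4/3): x_2.
Ratio test on column x_2 — row 1: entry -4 ≤ 0; row 2: (19/3)/(5/3) = 19/5. Minimum is 19/5 at row 2 (x_1 leaves); pivot element 5/3.
After the second pivot the z-row RHS is 76/3 − (-4/3)·(19/5) = 152/5.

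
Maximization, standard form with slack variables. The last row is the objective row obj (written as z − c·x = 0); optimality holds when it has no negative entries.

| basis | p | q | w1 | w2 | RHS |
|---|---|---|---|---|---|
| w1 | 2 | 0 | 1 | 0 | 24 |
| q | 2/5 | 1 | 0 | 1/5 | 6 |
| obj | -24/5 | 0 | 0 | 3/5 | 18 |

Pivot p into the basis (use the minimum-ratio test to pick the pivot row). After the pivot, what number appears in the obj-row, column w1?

Ratio test on column p — row 1: 24/2 = 12; row 2: 6/(2/5) = 15. Minimum is 12 at row 1 (w1 leaves); pivot element 2.
Divide row 1 by 2; eliminate column p from the other rows.
obj-row update in column w1: 0 − (-24/5)·(1/2) = 12/5.

12/5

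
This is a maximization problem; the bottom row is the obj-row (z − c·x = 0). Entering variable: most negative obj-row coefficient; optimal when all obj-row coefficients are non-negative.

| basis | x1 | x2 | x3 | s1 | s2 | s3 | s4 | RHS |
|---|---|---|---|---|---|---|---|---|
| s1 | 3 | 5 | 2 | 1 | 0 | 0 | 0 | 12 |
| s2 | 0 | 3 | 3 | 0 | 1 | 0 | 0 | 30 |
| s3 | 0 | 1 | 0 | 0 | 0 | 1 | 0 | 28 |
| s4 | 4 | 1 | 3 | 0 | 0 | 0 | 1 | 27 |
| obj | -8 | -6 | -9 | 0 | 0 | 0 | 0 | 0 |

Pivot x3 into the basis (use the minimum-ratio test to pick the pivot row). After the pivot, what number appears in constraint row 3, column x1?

0

Ratio test on column x3 — row 1: 12/2 = 6; row 2: 30/3 = 10; row 3: entry 0 ≤ 0; row 4: 27/3 = 9. Minimum is 6 at row 1 (s1 leaves); pivot element 2.
Divide row 1 by 2; eliminate column x3 from the other rows.
Row 3 update in column x1: 0 − 0·(3/2) = 0.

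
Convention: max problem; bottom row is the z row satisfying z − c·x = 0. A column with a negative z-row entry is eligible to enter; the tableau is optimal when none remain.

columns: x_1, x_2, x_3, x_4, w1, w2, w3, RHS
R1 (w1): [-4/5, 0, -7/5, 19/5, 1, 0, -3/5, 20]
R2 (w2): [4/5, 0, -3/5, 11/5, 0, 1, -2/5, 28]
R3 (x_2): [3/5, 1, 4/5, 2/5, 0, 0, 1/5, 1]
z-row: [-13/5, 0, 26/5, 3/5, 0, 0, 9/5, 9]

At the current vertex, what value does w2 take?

w2 is basic (row 2); its value is the RHS of that row, 28.

28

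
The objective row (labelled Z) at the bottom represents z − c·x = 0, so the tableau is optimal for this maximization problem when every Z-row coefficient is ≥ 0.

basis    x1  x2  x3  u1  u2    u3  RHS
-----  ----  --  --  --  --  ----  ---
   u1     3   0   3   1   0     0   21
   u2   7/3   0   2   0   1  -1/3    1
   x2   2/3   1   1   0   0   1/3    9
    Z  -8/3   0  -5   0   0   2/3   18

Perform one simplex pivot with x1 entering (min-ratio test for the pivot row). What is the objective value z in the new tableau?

134/7

Ratio test on column x1 — row 1: 21/3 = 7; row 2: 1/(7/3) = 3/7; row 3: 9/(2/3) = 27/2. Minimum is 3/7 at row 2 (u2 leaves); pivot element 7/3.
Pivot on row 2; the Z-row RHS becomes 18 − (-8/3)·(3/7) = 134/7.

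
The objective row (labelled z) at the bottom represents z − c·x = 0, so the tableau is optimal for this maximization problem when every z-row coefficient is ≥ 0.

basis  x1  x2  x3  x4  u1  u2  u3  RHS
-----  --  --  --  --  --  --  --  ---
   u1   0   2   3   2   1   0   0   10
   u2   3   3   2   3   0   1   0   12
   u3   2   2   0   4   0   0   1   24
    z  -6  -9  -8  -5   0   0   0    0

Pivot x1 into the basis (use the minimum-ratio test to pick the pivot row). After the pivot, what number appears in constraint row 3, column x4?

Ratio test on column x1 — row 1: entry 0 ≤ 0; row 2: 12/3 = 4; row 3: 24/2 = 12. Minimum is 4 at row 2 (u2 leaves); pivot element 3.
Divide row 2 by 3; eliminate column x1 from the other rows.
Row 3 update in column x4: 4 − 2·1 = 2.

2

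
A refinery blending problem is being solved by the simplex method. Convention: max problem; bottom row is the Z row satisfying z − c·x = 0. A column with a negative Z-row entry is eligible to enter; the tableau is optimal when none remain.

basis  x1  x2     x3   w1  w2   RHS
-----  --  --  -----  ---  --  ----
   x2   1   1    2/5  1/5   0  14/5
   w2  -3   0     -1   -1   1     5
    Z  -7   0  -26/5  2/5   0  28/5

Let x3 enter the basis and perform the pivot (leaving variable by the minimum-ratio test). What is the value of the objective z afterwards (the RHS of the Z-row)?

Ratio test on column x3 — row 1: (14/5)/(2/5) = 7; row 2: entry -1 ≤ 0. Minimum is 7 at row 1 (x2 leaves); pivot element 2/5.
Pivot on row 1; the Z-row RHS becomes 28/5 − (-26/5)·7 = 42.

42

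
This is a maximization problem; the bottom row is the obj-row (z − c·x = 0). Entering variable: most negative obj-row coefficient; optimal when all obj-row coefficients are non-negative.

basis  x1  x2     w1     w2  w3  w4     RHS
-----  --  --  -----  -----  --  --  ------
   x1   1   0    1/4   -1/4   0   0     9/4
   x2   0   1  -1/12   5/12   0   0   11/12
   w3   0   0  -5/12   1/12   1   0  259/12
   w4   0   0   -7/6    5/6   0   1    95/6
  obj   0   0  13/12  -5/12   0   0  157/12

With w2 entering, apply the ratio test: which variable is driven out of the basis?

Column w2 entries and ratios — x1: -1/4 ≤ 0, skip; x2: (11/12)/(5/12) = 11/5; w3: (259/12)/(1/12) = 259; w4: (95/6)/(5/6) = 19.
Smallest ratio is 11/5 in the row of x2, so x2 leaves.

x2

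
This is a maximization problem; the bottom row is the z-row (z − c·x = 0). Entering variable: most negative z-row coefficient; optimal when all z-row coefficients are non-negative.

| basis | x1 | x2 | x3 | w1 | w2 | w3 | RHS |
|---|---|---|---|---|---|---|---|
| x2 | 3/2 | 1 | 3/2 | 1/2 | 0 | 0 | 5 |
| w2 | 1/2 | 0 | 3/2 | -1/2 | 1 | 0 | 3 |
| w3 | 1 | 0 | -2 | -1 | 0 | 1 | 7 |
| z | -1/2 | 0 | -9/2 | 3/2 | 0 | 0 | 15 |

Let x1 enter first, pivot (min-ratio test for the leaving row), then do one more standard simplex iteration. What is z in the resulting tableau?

Ratio test on column x1 — row 1: 5/(3/2) = 10/3; row 2: 3/(1/2) = 6; row 3: 7/1 = 7. Minimum is 10/3 at row 1 (x2 leaves); pivot element 3/2.
Pivot on row 1; the z-row RHS becomes 15 − (-1/2)·(10/3) = 50/3.
Next entering variable (most negative z-row entry -4): x3.
Ratio test on column x3 — row 1: (10/3)/1 = 10/3; row 2: (4/3)/1 = 4/3; row 3: entry -3 ≤ 0. Minimum is 4/3 at row 2 (w2 leaves); pivot element 1.
After the second pivot the z-row RHS is 50/3 − (-4)·(4/3) = 22.

22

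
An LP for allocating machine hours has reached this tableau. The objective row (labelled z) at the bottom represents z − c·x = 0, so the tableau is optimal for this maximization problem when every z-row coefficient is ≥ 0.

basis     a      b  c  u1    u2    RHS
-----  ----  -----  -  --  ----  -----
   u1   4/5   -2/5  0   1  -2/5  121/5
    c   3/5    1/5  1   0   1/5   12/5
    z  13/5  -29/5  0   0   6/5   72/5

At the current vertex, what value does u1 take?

u1 is basic (row 1); its value is the RHS of that row, 121/5.

121/5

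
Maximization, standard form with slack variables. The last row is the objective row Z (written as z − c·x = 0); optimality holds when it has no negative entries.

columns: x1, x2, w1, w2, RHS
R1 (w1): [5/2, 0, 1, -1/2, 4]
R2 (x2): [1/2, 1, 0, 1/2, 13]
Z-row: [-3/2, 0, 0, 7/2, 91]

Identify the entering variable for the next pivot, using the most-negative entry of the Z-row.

Negative Z-row entries: x1: -3/2.
The most negative is -3/2 in column x1, so x1 enters.

x1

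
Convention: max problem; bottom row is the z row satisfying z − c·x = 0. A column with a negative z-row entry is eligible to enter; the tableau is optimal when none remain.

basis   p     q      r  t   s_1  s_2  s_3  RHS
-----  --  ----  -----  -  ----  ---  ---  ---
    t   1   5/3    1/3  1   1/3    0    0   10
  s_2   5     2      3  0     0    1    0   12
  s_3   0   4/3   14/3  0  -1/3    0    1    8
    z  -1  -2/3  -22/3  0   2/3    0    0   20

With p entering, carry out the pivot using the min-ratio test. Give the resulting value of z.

Ratio test on column p — row 1: 10/1 = 10; row 2: 12/5 = 12/5; row 3: entry 0 ≤ 0. Minimum is 12/5 at row 2 (s_2 leaves); pivot element 5.
Pivot on row 2; the z-row RHS becomes 20 − (-1)·(12/5) = 112/5.

112/5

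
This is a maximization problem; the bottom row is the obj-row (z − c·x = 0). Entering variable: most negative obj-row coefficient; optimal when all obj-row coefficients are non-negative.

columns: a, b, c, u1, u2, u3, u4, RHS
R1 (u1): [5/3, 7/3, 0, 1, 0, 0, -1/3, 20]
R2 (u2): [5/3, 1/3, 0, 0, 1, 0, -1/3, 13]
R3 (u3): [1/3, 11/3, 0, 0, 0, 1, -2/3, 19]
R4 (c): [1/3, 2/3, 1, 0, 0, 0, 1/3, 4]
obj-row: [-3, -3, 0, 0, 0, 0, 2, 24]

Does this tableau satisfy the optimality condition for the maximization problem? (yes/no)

The obj-row has a negative entry -3 in column a, so it is not optimal.

no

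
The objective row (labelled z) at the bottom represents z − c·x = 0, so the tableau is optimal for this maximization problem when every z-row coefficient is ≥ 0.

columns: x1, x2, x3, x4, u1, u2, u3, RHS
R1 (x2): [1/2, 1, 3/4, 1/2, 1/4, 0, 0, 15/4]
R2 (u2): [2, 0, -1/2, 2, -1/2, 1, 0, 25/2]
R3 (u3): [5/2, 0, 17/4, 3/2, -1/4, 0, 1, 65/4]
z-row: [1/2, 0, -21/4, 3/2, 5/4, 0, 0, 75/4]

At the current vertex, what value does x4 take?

x4 is not in the basis, so in the current basic feasible solution x4 = 0.

0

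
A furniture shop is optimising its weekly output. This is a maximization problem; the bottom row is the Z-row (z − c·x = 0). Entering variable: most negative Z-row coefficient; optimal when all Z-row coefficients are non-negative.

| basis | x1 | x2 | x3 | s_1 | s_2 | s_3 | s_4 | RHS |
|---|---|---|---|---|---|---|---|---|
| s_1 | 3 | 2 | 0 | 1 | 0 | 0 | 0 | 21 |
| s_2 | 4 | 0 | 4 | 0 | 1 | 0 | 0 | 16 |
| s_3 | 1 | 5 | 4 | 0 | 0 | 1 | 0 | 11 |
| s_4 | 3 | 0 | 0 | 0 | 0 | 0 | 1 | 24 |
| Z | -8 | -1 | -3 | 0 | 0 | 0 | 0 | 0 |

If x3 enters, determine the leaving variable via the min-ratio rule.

Column x3 entries and ratios — s_1: 0 ≤ 0, skip; s_2: 16/4 = 4; s_3: 11/4 = 11/4; s_4: 0 ≤ 0, skip.
Smallest ratio is 11/4 in the row of s_3, so s_3 leaves.

s_3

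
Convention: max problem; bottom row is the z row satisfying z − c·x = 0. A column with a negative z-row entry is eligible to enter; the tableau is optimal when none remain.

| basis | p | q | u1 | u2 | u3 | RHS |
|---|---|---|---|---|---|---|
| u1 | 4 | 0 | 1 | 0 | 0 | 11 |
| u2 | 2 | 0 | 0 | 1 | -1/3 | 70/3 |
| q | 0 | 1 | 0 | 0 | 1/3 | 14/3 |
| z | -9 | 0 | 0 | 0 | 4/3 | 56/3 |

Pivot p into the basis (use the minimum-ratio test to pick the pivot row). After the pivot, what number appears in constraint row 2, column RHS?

107/6

Ratio test on column p — row 1: 11/4 = 11/4; row 2: (70/3)/2 = 35/3; row 3: entry 0 ≤ 0. Minimum is 11/4 at row 1 (u1 leaves); pivot element 4.
Divide row 1 by 4; eliminate column p from the other rows.
Row 2 update in column RHS: 70/3 − 2·(11/4) = 107/6.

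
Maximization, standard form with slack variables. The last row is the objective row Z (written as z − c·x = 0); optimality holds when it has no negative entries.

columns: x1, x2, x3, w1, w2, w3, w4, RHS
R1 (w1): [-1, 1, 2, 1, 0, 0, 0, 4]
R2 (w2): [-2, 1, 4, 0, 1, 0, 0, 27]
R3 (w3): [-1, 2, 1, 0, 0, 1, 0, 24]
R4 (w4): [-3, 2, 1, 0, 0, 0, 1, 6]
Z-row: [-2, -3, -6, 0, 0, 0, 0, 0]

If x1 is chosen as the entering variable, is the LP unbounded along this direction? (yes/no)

Every constraint-row entry in column x1 is ≤ 0, so increasing x1 is unbounded.

yes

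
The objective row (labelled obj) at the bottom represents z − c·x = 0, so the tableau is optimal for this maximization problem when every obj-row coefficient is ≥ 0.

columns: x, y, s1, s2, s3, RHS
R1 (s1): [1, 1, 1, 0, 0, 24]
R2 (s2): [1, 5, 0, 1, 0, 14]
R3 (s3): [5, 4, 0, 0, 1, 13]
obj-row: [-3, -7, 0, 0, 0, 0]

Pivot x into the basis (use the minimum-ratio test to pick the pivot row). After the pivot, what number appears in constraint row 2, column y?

21/5

Ratio test on column x — row 1: 24/1 = 24; row 2: 14/1 = 14; row 3: 13/5 = 13/5. Minimum is 13/5 at row 3 (s3 leaves); pivot element 5.
Divide row 3 by 5; eliminate column x from the other rows.
Row 2 update in column y: 5 − 1·(4/5) = 21/5.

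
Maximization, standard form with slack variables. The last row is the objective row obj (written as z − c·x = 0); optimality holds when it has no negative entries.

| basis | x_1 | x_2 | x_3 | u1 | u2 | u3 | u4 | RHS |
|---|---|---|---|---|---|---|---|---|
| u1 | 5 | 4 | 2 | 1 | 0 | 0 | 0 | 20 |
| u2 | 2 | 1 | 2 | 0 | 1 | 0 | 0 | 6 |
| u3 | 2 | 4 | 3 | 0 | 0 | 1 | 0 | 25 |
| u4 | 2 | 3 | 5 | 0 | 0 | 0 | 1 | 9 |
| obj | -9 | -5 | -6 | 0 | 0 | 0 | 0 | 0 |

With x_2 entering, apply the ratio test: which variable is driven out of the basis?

u4

Column x_2 entries and ratios — u1: 20/4 = 5; u2: 6/1 = 6; u3: 25/4 = 25/4; u4: 9/3 = 3.
Smallest ratio is 3 in the row of u4, so u4 leaves.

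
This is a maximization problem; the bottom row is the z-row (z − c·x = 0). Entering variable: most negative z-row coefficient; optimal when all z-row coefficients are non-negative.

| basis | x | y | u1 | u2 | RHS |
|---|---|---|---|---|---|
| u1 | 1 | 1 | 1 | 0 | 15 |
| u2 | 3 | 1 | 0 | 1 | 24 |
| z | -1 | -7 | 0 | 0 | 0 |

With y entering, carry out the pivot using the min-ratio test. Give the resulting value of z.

105

Ratio test on column y — row 1: 15/1 = 15; row 2: 24/1 = 24. Minimum is 15 at row 1 (u1 leaves); pivot element 1.
Pivot on row 1; the z-row RHS becomes 0 − (-7)·15 = 105.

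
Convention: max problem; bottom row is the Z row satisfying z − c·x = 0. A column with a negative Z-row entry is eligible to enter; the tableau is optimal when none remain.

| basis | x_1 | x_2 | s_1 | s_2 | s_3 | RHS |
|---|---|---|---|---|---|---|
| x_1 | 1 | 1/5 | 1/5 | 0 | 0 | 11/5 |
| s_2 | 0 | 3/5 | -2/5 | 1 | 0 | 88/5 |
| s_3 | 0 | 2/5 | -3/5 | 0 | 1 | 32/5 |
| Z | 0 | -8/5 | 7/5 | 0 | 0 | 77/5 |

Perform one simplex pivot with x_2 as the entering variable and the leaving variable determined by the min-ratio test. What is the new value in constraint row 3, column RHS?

2

Ratio test on column x_2 — row 1: (11/5)/(1/5) = 11; row 2: (88/5)/(3/5) = 88/3; row 3: (32/5)/(2/5) = 16. Minimum is 11 at row 1 (x_1 leaves); pivot element 1/5.
Divide row 1 by 1/5; eliminate column x_2 from the other rows.
Row 3 update in column RHS: 32/5 − (2/5)·11 = 2.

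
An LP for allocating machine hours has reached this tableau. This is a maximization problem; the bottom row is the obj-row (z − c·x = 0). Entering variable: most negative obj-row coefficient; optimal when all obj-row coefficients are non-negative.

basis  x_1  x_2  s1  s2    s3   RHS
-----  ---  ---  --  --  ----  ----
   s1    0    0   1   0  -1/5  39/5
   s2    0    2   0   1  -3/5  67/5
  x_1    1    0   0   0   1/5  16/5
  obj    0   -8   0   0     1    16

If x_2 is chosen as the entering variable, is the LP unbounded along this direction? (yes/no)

no

Column x_2 has positive entries in row(s) 2, so the ratio test bounds it — not unbounded.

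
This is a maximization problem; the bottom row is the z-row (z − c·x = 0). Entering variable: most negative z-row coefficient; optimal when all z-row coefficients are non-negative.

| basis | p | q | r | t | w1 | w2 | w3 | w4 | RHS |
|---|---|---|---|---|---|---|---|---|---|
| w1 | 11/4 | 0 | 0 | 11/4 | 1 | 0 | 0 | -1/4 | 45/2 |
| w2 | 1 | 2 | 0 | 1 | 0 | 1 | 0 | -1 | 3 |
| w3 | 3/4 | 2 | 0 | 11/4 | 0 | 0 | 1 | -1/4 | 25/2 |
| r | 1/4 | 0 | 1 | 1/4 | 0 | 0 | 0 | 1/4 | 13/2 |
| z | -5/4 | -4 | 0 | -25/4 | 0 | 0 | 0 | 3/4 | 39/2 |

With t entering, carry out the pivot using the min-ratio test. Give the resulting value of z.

153/4

Ratio test on column t — row 1: (45/2)/(11/4) = 90/11; row 2: 3/1 = 3; row 3: (25/2)/(11/4) = 50/11; row 4: (13/2)/(1/4) = 26. Minimum is 3 at row 2 (w2 leaves); pivot element 1.
Pivot on row 2; the z-row RHS becomes 39/2 − (-25/4)·3 = 153/4.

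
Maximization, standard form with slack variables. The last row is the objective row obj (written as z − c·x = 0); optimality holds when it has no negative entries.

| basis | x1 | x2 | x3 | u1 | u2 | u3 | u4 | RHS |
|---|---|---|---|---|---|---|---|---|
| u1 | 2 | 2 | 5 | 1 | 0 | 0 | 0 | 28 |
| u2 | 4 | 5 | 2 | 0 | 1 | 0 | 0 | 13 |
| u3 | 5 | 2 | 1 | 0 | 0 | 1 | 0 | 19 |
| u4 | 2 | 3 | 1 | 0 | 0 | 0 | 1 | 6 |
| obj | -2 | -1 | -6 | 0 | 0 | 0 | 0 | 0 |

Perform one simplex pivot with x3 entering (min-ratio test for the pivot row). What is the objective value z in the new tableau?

Ratio test on column x3 — row 1: 28/5 = 28/5; row 2: 13/2 = 13/2; row 3: 19/1 = 19; row 4: 6/1 = 6. Minimum is 28/5 at row 1 (u1 leaves); pivot element 5.
Pivot on row 1; the obj-row RHS becomes 0 − (-6)·(28/5) = 168/5.

168/5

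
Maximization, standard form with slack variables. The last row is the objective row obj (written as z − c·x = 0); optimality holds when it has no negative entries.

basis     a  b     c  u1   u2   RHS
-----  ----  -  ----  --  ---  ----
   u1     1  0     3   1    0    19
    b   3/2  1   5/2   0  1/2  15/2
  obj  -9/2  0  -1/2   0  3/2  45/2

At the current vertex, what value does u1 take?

19

u1 is basic (row 1); its value is the RHS of that row, 19.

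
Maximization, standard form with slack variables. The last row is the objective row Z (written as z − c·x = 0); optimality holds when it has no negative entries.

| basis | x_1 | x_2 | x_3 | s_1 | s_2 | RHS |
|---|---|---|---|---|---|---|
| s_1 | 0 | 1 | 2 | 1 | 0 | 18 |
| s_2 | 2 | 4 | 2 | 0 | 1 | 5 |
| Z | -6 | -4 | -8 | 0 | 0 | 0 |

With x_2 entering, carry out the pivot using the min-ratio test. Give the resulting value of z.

Ratio test on column x_2 — row 1: 18/1 = 18; row 2: 5/4 = 5/4. Minimum is 5/4 at row 2 (s_2 leaves); pivot element 4.
Pivot on row 2; the Z-row RHS becomes 0 − (-4)·(5/4) = 5.

5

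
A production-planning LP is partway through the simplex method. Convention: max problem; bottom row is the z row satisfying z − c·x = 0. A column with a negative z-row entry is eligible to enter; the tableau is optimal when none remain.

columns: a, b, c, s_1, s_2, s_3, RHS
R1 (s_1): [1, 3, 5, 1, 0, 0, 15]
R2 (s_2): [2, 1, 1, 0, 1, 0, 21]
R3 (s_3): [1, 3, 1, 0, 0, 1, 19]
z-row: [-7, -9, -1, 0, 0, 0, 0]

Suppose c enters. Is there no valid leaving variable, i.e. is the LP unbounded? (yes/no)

Column c has positive entries in row(s) 1, 2, 3, so the ratio test bounds it — not unbounded.

no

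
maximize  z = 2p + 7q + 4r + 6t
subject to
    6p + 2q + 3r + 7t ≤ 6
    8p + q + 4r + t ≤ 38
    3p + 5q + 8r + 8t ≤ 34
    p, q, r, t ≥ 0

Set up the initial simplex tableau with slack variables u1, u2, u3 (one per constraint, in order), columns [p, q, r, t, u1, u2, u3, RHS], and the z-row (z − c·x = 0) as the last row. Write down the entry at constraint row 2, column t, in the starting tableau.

1

Constraint 2 has coefficient 1 on t.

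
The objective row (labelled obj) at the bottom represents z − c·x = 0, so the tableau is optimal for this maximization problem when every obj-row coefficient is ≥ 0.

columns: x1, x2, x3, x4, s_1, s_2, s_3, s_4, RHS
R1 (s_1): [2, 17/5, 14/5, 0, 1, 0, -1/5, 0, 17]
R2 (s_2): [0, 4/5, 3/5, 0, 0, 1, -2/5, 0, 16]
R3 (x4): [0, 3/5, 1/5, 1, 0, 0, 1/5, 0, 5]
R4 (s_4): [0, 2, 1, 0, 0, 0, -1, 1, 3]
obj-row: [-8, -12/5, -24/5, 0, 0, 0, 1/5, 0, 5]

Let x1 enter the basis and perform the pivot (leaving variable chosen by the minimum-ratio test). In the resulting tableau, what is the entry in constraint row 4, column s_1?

Ratio test on column x1 — row 1: 17/2 = 17/2; row 2: entry 0 ≤ 0; row 3: entry 0 ≤ 0; row 4: entry 0 ≤ 0. Minimum is 17/2 at row 1 (s_1 leaves); pivot element 2.
Divide row 1 by 2; eliminate column x1 from the other rows.
Row 4 update in column s_1: 0 − 0·(1/2) = 0.

0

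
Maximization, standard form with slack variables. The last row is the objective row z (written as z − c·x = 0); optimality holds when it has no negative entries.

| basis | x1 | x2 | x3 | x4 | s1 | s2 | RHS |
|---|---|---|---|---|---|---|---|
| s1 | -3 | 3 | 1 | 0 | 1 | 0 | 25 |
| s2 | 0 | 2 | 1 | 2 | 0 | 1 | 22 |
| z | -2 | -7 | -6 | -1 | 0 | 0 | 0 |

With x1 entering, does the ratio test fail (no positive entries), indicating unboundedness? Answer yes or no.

Every constraint-row entry in column x1 is ≤ 0, so increasing x1 is unbounded.

yes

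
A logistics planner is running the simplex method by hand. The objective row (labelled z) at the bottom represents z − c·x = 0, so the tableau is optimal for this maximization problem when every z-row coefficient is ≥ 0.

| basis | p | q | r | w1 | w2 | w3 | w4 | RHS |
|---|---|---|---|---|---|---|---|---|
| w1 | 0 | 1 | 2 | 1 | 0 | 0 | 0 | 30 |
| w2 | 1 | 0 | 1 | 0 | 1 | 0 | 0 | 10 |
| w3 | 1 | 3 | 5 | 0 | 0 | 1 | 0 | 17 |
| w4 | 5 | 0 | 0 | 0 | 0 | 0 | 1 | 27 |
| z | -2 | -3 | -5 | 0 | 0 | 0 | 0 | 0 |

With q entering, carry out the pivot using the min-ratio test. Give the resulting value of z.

17

Ratio test on column q — row 1: 30/1 = 30; row 2: entry 0 ≤ 0; row 3: 17/3 = 17/3; row 4: entry 0 ≤ 0. Minimum is 17/3 at row 3 (w3 leaves); pivot element 3.
Pivot on row 3; the z-row RHS becomes 0 − (-3)·(17/3) = 17.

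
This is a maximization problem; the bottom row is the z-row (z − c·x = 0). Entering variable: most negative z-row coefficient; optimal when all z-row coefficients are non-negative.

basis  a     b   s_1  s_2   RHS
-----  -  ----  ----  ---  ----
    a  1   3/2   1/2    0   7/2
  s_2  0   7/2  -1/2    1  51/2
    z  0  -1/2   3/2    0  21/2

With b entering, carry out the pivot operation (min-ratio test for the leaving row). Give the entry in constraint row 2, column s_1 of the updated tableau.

Ratio test on column b — row 1: (7/2)/(3/2) = 7/3; row 2: (51/2)/(7/2) = 51/7. Minimum is 7/3 at row 1 (a leaves); pivot element 3/2.
Divide row 1 by 3/2; eliminate column b from the other rows.
Row 2 update in column s_1: -1/2 − (7/2)·(1/3) = -5/3.

-5/3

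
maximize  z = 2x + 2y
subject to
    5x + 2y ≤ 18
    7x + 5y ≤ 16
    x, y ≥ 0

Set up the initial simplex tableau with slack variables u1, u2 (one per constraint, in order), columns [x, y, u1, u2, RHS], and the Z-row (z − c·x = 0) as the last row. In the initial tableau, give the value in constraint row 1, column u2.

Slack u2 belongs to constraint 2; its column is the unit vector e_2, so the entry in row 1 is 0.

0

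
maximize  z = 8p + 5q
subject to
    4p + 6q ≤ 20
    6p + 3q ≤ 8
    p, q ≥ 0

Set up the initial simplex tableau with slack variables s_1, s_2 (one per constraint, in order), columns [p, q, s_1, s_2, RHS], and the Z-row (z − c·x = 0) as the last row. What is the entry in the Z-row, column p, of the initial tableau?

-8

The Z-row carries the negated objective coefficients: the p entry is -8.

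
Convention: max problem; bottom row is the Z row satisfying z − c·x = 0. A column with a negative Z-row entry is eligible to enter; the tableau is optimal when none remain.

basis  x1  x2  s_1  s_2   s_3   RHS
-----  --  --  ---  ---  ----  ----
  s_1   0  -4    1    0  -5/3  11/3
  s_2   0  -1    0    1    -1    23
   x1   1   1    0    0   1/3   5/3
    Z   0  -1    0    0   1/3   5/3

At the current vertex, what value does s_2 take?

s_2 is basic (row 2); its value is the RHS of that row, 23.

23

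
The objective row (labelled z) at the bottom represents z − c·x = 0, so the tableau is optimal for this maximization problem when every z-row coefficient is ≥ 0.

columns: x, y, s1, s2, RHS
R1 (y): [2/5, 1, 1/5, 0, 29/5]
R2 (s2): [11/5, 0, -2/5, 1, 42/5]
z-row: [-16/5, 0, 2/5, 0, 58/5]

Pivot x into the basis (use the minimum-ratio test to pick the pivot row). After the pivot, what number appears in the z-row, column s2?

16/11

Ratio test on column x — row 1: (29/5)/(2/5) = 29/2; row 2: (42/5)/(11/5) = 42/11. Minimum is 42/11 at row 2 (s2 leaves); pivot element 11/5.
Divide row 2 by 11/5; eliminate column x from the other rows.
z-row update in column s2: 0 − (-16/5)·(5/11) = 16/11.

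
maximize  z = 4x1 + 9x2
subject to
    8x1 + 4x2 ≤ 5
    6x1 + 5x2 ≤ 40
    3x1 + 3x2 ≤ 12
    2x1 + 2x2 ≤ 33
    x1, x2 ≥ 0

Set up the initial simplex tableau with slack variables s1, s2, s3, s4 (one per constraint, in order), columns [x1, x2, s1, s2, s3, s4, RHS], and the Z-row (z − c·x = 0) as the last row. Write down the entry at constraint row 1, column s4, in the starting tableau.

Slack s4 belongs to constraint 4; its column is the unit vector e_4, so the entry in row 1 is 0.

0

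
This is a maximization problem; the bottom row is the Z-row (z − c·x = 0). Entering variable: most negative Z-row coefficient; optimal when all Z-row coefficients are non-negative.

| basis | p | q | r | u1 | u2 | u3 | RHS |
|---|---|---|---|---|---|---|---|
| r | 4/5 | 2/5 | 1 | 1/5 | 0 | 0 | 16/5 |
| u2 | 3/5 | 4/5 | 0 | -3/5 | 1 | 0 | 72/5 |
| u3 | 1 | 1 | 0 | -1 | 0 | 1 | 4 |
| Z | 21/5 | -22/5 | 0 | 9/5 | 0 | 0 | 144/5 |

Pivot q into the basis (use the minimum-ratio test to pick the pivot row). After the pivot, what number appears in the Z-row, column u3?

Ratio test on column q — row 1: (16/5)/(2/5) = 8; row 2: (72/5)/(4/5) = 18; row 3: 4/1 = 4. Minimum is 4 at row 3 (u3 leaves); pivot element 1.
Divide row 3 by 1; eliminate column q from the other rows.
Z-row update in column u3: 0 − (-22/5)·1 = 22/5.

22/5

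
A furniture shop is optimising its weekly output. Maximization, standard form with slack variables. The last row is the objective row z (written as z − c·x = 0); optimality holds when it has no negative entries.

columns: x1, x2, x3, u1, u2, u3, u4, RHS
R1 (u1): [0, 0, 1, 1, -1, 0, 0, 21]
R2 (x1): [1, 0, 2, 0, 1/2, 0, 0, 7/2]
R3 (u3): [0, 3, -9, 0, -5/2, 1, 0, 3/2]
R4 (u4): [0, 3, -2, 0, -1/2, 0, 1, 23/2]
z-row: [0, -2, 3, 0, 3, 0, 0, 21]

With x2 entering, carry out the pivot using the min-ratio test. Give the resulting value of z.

Ratio test on column x2 — row 1: entry 0 ≤ 0; row 2: entry 0 ≤ 0; row 3: (3/2)/3 = 1/2; row 4: (23/2)/3 = 23/6. Minimum is 1/2 at row 3 (u3 leaves); pivot element 3.
Pivot on row 3; the z-row RHS becomes 21 − (-2)·(1/2) = 22.

22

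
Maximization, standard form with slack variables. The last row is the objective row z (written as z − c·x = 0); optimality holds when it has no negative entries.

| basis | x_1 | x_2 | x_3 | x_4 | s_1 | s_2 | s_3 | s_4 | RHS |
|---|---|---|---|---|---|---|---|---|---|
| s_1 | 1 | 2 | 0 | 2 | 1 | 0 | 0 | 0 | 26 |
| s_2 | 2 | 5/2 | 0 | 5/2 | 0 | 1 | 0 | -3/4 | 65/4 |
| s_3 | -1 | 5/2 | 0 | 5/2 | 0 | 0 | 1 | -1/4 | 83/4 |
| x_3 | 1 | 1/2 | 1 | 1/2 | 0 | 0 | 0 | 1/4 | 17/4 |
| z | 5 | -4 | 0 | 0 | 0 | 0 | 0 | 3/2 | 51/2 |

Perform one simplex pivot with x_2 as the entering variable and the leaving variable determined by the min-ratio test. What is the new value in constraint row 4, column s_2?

Ratio test on column x_2 — row 1: 26/2 = 13; row 2: (65/4)/(5/2) = 13/2; row 3: (83/4)/(5/2) = 83/10; row 4: (17/4)/(1/2) = 17/2. Minimum is 13/2 at row 2 (s_2 leaves); pivot element 5/2.
Divide row 2 by 5/2; eliminate column x_2 from the other rows.
Row 4 update in column s_2: 0 − (1/2)·(2/5) = -1/5.

-1/5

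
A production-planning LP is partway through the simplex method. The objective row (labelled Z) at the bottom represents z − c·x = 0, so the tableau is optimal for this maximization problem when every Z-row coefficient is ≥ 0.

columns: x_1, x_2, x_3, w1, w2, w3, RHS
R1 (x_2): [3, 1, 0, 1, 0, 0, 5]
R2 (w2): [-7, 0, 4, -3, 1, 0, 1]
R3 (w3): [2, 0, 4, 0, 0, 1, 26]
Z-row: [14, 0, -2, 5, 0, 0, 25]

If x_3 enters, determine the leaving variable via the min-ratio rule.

Column x_3 entries and ratios — x_2: 0 ≤ 0, skip; w2: 1/4 = 1/4; w3: 26/4 = 13/2.
Smallest ratio is 1/4 in the row of w2, so w2 leaves.

w2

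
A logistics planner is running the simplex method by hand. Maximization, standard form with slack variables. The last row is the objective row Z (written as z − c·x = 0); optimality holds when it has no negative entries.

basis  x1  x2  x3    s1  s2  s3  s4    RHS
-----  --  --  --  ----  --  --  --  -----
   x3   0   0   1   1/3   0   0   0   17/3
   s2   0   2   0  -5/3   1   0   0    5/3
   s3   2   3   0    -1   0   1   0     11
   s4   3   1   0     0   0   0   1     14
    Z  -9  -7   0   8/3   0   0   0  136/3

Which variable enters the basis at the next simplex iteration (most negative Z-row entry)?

Negative Z-row entries: x1: -9, x2: -7.
The most negative is -9 in column x1, so x1 enters.

x1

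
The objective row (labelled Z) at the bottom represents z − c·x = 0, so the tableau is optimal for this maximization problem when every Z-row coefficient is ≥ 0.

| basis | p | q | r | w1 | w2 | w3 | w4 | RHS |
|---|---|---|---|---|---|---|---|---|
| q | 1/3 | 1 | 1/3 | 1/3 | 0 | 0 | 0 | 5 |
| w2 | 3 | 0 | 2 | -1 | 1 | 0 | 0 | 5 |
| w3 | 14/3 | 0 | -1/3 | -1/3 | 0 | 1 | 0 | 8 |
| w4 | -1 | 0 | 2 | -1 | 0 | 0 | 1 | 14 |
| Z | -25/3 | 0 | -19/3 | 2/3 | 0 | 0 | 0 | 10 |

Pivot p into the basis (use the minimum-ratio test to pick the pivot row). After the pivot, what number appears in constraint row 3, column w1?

11/9

Ratio test on column p — row 1: 5/(1/3) = 15; row 2: 5/3 = 5/3; row 3: 8/(14/3) = 12/7; row 4: entry -1 ≤ 0. Minimum is 5/3 at row 2 (w2 leaves); pivot element 3.
Divide row 2 by 3; eliminate column p from the other rows.
Row 3 update in column w1: -1/3 − (14/3)·(-1/3) = 11/9.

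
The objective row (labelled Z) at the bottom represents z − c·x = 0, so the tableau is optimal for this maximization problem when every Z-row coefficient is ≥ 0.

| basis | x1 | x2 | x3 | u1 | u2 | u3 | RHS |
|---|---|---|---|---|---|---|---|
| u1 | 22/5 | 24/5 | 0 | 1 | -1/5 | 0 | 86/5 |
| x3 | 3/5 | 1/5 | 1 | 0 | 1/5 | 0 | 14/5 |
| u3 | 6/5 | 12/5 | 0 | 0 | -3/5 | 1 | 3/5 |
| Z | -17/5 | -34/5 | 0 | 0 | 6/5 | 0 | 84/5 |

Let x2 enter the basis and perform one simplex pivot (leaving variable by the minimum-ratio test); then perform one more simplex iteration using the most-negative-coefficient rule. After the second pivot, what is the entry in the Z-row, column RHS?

Ratio test on column x2 — row 1: (86/5)/(24/5) = 43/12; row 2: (14/5)/(1/5) = 14; row 3: (3/5)/(12/5) = 1/4. Minimum is 1/4 at row 3 (u3 leaves); pivot element 12/5.
Divide row 3 by 12/5; eliminate column x2 from the other rows.
Second iteration: most negative Z-row entry is -1/2 in column u2, so u2 enters.
Ratio test on column u2 — row 1: 16/1 = 16; row 2: (11/4)/(1/4) = 11; row 3: entry -1/4 ≤ 0. Minimum is 11 at row 2 (x3 leaves); pivot element 1/4.
Divide row 2 by 1/4; eliminate column u2 from the other rows.
After both pivots, the entry at the Z-row, column RHS is 24.

24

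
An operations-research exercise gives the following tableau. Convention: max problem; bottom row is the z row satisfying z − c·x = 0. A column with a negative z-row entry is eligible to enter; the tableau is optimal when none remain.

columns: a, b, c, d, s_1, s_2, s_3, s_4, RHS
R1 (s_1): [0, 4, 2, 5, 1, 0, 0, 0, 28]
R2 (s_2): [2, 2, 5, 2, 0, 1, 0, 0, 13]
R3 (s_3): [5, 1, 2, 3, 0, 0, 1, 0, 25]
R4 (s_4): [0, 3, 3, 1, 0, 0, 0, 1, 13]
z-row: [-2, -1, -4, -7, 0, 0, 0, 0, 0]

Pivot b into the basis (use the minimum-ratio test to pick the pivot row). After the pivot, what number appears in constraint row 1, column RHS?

32/3

Ratio test on column b — row 1: 28/4 = 7; row 2: 13/2 = 13/2; row 3: 25/1 = 25; row 4: 13/3 = 13/3. Minimum is 13/3 at row 4 (s_4 leaves); pivot element 3.
Divide row 4 by 3; eliminate column b from the other rows.
Row 1 update in column RHS: 28 − 4·(13/3) = 32/3.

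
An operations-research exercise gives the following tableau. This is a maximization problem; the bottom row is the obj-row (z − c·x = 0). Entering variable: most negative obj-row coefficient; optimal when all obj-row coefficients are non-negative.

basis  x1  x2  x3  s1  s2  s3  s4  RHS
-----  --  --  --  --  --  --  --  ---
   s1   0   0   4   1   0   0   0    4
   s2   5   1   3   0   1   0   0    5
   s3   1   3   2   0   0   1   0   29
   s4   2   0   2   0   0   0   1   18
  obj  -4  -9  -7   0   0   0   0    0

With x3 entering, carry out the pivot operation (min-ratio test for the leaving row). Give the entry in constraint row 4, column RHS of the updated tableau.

16

Ratio test on column x3 — row 1: 4/4 = 1; row 2: 5/3 = 5/3; row 3: 29/2 = 29/2; row 4: 18/2 = 9. Minimum is 1 at row 1 (s1 leaves); pivot element 4.
Divide row 1 by 4; eliminate column x3 from the other rows.
Row 4 update in column RHS: 18 − 2·1 = 16.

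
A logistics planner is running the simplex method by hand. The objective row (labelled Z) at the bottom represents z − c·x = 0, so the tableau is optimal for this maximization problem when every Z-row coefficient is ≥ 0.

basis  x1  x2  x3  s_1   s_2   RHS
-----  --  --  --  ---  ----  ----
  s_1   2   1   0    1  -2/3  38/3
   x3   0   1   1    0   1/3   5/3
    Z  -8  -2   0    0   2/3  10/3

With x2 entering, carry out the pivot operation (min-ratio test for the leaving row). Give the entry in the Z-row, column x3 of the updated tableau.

2

Ratio test on column x2 — row 1: (38/3)/1 = 38/3; row 2: (5/3)/1 = 5/3. Minimum is 5/3 at row 2 (x3 leaves); pivot element 1.
Divide row 2 by 1; eliminate column x2 from the other rows.
Z-row update in column x3: 0 − (-2)·1 = 2.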